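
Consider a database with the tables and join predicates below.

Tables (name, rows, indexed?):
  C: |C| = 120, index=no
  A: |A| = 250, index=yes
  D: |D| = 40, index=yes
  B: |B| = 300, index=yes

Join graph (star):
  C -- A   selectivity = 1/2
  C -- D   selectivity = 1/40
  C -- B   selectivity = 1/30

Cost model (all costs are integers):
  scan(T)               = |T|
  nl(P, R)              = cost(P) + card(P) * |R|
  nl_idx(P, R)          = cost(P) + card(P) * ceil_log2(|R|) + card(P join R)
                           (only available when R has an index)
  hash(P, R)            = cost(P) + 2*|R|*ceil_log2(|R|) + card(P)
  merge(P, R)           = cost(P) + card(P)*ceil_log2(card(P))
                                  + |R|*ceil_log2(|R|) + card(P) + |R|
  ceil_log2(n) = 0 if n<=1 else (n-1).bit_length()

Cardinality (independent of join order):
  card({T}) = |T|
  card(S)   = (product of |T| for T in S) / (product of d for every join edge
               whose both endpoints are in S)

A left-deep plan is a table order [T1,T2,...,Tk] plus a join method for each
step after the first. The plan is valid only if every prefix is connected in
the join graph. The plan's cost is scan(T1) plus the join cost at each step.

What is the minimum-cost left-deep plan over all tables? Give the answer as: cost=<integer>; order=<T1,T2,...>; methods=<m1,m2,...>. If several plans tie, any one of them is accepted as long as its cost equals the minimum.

Selinger DP (subsets sized 1..n):
  {C}: scan cost=120, card=120
  {A}: scan cost=250, card=250
  {D}: scan cost=40, card=40
  {B}: scan cost=300, card=300
  {AC}: card=15000; try (C,hash)→2180, (A,merge)→3330, (C,merge)→3460, (A,hash)→4240, (A,nl_idx)→16080, (A,nl)→30120 …(+1); best=2180 via (C,hash)
  {CD}: card=120; try (D,hash)→720, (D,nl_idx)→960, (C,merge)→1280, (D,merge)→1360, (C,hash)→1760, (C,nl)→4840 …(+1); best=720 via (D,hash)
  {BC}: card=1200; try (C,hash)→2280, (B,nl_idx)→2400, (B,merge)→4080, (C,merge)→4260, (B,hash)→5640, (B,nl)→36120 …(+1); best=2280 via (C,hash)
  {ACD}: card=15000; try (A,merge)→3930, (A,hash)→4840, (A,nl_idx)→16680, (D,hash)→17660, (A,nl)→30720, (D,nl_idx)→107180 …(+2); best=3930 via (A,merge)
  {ABC}: card=150000; try (A,hash)→7480, (A,merge)→18930, (B,hash)→22580, (A,nl_idx)→161880, (B,merge)→230180, (B,nl_idx)→287180 …(+2); best=7480 via (A,hash)
  {BCD}: card=1200; try (B,nl_idx)→3000, (D,hash)→3960, (B,merge)→4680, (B,hash)→6240, (D,nl_idx)→10680, (D,merge)→16960 …(+2); best=3000 via (B,nl_idx)
  {ABCD}: card=150000; try (A,hash)→8200, (A,merge)→19650, (B,hash)→24330, (D,hash)→157960, (A,nl_idx)→162600, (B,merge)→231930 …(+6); best=8200 via (A,hash)

cost=8200; order=C,D,B,A; methods=hash,nl_idx,hash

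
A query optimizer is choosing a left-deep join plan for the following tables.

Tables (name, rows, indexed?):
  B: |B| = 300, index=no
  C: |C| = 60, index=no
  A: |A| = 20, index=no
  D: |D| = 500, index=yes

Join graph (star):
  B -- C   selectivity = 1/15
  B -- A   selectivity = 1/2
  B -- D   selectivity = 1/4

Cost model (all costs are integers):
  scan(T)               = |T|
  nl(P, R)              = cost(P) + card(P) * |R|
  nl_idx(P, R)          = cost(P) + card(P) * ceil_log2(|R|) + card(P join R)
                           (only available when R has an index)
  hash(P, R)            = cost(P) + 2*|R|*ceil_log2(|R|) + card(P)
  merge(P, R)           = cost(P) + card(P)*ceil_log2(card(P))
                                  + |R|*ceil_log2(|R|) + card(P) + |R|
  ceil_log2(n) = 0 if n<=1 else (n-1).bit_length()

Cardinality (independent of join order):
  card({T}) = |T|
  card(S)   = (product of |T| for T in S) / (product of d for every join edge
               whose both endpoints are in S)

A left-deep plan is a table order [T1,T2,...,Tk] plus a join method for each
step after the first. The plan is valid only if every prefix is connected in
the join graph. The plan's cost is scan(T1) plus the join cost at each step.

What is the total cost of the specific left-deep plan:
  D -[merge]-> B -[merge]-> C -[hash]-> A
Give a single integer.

796620

step 1: scan D: cost=500, card=500
step 2: join B via merge
    card(P join B) = 500*300/(4) = 37500
    cost = 500 + 500*9 + 300*9 + 500 + 300 = 8500
step 3: join C via merge
    card(P join C) = 37500*60/(15) = 150000
    cost = 8500 + 37500*16 + 60*6 + 37500 + 60 = 646420
step 4: join A via hash
    card(P join A) = 150000*20/(2) = 1500000
    cost = 646420 + 2*20*5 + 150000 = 796620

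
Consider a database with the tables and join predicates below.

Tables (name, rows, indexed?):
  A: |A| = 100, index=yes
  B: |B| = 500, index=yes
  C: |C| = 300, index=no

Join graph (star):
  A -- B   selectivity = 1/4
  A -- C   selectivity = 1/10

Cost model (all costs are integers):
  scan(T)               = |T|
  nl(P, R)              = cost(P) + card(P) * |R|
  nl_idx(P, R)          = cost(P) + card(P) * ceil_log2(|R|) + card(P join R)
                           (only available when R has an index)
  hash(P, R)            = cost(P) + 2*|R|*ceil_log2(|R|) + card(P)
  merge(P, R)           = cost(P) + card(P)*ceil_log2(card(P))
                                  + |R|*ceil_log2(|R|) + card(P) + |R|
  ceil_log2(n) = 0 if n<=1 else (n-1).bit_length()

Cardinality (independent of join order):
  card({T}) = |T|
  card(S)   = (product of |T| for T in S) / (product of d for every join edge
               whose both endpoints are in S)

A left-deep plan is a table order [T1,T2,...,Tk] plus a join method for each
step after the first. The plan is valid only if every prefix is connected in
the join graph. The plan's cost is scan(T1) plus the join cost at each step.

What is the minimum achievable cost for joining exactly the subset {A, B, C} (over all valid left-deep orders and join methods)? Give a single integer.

Selinger DP over subsets of {A,B,C}:
  {A}: scan cost=100, card=100
  {B}: scan cost=500, card=500
  {C}: scan cost=300, card=300
  {AB}: card=12500; try (A,hash)→2400, (B,merge)→5900, (A,merge)→6300, (B,hash)→9200, (B,nl_idx)→13500, (A,nl_idx)→16500 …(+2); best=2400 via (A,hash)
  {AC}: card=3000; try (A,hash)→2000, (C,merge)→3900, (A,merge)→4100, (A,nl_idx)→5400, (C,hash)→5600, (C,nl)→30100 …(+1); best=2000 via (A,hash)
  {ABC}: card=375000; try (B,hash)→14000, (C,hash)→20300, (B,merge)→46000, (C,merge)→192900, (B,nl_idx)→404000, (B,nl)→1502000 …(+1); best=14000 via (B,hash)

14000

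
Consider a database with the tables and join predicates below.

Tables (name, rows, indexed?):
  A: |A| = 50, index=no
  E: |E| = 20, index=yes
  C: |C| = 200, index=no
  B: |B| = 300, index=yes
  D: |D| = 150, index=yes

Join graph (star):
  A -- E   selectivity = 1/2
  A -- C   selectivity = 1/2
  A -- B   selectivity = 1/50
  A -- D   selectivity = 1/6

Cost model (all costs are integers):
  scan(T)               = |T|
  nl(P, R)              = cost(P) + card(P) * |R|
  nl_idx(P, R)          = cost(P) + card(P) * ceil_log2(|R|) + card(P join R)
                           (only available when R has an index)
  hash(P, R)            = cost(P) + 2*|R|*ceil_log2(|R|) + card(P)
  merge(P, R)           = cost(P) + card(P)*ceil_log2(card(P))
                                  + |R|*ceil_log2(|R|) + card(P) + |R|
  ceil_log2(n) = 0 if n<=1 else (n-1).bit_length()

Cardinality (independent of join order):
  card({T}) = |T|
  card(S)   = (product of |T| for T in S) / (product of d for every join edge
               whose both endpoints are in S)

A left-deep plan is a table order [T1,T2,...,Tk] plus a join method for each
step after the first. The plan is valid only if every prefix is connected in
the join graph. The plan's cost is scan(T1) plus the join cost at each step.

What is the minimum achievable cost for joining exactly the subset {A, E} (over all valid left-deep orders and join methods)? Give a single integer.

300

Selinger DP over subsets of {A,E}:
  {A}: scan cost=50, card=50
  {E}: scan cost=20, card=20
  {AE}: card=500; try (E,hash)→300, (A,merge)→490, (E,merge)→520, (A,hash)→640, (E,nl_idx)→800, (A,nl)→1020 …(+1); best=300 via (E,hash)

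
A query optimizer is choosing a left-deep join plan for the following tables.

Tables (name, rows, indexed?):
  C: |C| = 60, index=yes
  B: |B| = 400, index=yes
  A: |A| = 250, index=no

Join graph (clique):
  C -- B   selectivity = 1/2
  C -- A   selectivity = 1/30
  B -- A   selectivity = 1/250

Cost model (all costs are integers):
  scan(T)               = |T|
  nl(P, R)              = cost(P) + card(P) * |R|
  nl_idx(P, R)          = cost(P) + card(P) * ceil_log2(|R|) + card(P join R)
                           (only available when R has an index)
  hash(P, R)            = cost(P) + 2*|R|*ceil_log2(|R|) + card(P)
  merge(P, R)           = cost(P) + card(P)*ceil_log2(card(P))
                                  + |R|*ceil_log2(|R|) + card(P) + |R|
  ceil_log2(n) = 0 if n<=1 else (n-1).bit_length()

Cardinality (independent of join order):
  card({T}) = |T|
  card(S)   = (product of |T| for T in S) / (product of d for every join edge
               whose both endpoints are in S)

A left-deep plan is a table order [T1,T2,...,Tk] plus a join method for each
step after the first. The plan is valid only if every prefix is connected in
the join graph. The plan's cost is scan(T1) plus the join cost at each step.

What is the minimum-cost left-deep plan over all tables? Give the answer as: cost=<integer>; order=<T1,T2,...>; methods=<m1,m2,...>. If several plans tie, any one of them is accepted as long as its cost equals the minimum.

Selinger DP (subsets sized 1..n):
  {C}: scan cost=60, card=60
  {B}: scan cost=400, card=400
  {A}: scan cost=250, card=250
  {BC}: card=12000; try (C,hash)→1520, (B,merge)→4480, (C,merge)→4820, (B,hash)→7320, (B,nl_idx)→12600, (C,nl_idx)→14800 …(+2); best=1520 via (C,hash)
  {AC}: card=500; try (C,hash)→1220, (C,nl_idx)→2250, (A,merge)→2730, (C,merge)→2920, (A,hash)→4120, (A,nl)→15060 …(+1); best=1220 via (C,hash)
  {AB}: card=400; try (B,nl_idx)→2900, (A,hash)→4800, (B,merge)→6500, (A,merge)→6650, (B,hash)→7700, (B,nl)→100250 …(+1); best=2900 via (B,nl_idx)
  {ABC}: card=400; try (C,hash)→4020, (C,nl_idx)→5700, (B,nl_idx)→6120, (C,merge)→7320, (B,hash)→8920, (B,merge)→10220 …(+5); best=4020 via (C,hash)

cost=4020; order=A,B,C; methods=nl_idx,hash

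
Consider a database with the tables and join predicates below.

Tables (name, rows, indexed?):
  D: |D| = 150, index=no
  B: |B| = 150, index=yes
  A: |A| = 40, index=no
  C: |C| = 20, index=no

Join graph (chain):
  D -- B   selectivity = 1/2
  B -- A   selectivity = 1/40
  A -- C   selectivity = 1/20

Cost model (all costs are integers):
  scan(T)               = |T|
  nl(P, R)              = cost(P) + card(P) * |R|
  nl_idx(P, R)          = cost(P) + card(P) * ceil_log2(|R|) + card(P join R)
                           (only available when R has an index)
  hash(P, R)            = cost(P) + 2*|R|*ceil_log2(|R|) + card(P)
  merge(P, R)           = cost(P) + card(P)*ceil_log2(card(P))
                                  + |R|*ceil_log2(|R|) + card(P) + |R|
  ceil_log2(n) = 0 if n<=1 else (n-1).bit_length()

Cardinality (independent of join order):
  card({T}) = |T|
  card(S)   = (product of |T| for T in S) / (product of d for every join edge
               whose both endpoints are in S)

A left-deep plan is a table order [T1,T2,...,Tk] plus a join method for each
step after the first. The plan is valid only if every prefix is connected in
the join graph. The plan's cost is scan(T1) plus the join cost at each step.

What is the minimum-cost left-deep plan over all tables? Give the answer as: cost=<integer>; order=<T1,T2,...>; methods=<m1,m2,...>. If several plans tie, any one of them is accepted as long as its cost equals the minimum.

Selinger DP (subsets sized 1..n):
  {D}: scan cost=150, card=150
  {B}: scan cost=150, card=150
  {A}: scan cost=40, card=40
  {C}: scan cost=20, card=20
  {BD}: card=11250; try (D,hash)→2700, (B,hash)→2700, (D,merge)→2850, (B,merge)→2850, (B,nl_idx)→12600, (D,nl)→22650 …(+1); best=2700 via (D,hash)
  {AB}: card=150; try (B,nl_idx)→510, (A,hash)→780, (B,merge)→1670, (A,merge)→1780, (B,hash)→2480, (B,nl)→6040 …(+1); best=510 via (B,nl_idx)
  {AC}: card=40; try (C,hash)→280, (A,merge)→420, (C,merge)→440, (A,hash)→520, (A,nl)→820, (C,nl)→840; best=280 via (C,hash)
  {ABD}: card=11250; try (D,hash)→3060, (D,merge)→3210, (A,hash)→14430, (D,nl)→23010, (A,merge)→171730, (A,nl)→452700; best=3060 via (D,hash)
  {ABC}: card=150; try (B,nl_idx)→750, (C,hash)→860, (B,merge)→1910, (C,merge)→1980, (B,hash)→2720, (C,nl)→3510 …(+1); best=750 via (B,nl_idx)
  {ABCD}: card=11250; try (D,hash)→3300, (D,merge)→3450, (C,hash)→14510, (D,nl)→23250, (C,merge)→171930, (C,nl)→228060; best=3300 via (D,hash)

cost=3300; order=A,C,B,D; methods=hash,nl_idx,hash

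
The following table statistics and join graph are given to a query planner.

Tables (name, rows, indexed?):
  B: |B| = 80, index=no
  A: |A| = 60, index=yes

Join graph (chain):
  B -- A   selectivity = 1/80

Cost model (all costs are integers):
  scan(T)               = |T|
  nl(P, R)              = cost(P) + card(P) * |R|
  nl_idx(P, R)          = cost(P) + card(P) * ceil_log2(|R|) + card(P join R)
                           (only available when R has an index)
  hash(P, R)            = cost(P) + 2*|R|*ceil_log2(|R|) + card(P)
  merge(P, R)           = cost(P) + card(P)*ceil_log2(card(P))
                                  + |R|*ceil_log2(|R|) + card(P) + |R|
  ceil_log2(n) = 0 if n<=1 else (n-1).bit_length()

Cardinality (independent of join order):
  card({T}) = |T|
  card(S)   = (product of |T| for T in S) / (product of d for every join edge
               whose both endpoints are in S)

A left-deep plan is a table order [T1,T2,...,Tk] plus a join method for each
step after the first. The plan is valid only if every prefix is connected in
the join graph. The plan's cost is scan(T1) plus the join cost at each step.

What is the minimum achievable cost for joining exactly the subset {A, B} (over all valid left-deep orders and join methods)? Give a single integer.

620

Selinger DP over subsets of {A,B}:
  {B}: scan cost=80, card=80
  {A}: scan cost=60, card=60
  {AB}: card=60; try (A,nl_idx)→620, (A,hash)→880, (B,merge)→1120, (A,merge)→1140, (B,hash)→1240, (B,nl)→4860 …(+1); best=620 via (A,nl_idx)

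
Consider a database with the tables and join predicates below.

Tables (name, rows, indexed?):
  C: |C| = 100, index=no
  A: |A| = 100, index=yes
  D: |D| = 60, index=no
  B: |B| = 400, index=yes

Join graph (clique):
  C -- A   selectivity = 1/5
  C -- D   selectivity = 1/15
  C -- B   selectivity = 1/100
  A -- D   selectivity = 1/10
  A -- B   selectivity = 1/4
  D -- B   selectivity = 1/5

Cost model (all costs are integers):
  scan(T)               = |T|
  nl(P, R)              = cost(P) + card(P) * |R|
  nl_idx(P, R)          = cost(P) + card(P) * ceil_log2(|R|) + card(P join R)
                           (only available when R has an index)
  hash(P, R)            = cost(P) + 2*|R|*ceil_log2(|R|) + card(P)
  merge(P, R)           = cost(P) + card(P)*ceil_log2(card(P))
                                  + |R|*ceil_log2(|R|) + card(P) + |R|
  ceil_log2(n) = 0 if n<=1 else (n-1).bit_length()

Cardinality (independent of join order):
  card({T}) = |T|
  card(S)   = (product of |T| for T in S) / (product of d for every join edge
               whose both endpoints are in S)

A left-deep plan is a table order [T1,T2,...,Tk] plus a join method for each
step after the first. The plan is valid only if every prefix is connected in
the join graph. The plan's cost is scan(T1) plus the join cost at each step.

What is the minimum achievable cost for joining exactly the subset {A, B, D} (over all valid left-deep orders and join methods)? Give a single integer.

7720

Selinger DP over subsets of {A,B,D}:
  {A}: scan cost=100, card=100
  {D}: scan cost=60, card=60
  {B}: scan cost=400, card=400
  {AD}: card=600; try (D,hash)→920, (A,nl_idx)→1080, (A,merge)→1280, (D,merge)→1320, (A,hash)→1520, (A,nl)→6060 …(+1); best=920 via (D,hash)
  {AB}: card=10000; try (A,hash)→2200, (B,merge)→4900, (A,merge)→5200, (B,hash)→7400, (B,nl_idx)→11000, (A,nl_idx)→13200 …(+2); best=2200 via (A,hash)
  {BD}: card=4800; try (D,hash)→1520, (B,merge)→4480, (D,merge)→4820, (B,nl_idx)→5400, (B,hash)→7320, (B,nl)→24060 …(+1); best=1520 via (D,hash)
  {ABD}: card=12000; try (A,hash)→7720, (B,hash)→8720, (B,merge)→11520, (D,hash)→12920, (B,nl_idx)→18320, (A,nl_idx)→47120 …(+5); best=7720 via (A,hash)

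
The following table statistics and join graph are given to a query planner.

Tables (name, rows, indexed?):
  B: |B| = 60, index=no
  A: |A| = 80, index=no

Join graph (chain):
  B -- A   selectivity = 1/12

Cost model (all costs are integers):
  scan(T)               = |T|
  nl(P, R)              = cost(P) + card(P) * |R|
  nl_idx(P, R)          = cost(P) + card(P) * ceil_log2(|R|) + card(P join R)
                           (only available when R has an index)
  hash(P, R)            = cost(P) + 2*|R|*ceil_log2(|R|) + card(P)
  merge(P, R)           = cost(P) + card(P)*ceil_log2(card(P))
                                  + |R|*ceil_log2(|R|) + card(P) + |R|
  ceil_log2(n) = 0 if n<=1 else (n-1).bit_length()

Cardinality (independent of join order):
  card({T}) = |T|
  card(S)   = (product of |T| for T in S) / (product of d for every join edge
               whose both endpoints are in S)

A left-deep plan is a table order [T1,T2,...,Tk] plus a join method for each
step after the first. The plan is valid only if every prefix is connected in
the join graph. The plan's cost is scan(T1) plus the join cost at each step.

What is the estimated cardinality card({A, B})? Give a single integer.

400

Tables in S: A(80), B(60)
Edges inside S: B-A(d=12)
numerator = 80 * 60 = 4800
denominator = 12 = 12
card(S) = 4800 / 12 = 400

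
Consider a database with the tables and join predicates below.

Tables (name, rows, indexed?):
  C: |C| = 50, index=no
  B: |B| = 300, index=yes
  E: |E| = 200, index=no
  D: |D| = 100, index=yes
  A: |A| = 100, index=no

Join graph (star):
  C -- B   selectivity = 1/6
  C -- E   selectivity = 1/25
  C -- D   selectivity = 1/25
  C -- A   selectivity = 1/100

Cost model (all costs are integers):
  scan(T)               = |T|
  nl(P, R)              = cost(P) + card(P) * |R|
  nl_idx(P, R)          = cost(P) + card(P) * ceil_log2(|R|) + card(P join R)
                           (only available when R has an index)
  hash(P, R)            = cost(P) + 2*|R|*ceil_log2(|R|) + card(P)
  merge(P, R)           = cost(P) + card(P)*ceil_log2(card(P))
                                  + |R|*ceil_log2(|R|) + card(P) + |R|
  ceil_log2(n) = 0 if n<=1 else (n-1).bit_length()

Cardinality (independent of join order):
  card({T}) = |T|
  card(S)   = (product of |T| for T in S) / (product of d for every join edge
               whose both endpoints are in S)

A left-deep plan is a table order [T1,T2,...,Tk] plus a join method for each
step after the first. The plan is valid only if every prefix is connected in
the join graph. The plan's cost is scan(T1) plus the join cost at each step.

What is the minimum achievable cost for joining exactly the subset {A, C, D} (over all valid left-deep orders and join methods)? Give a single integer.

1350

Selinger DP over subsets of {A,C,D}:
  {C}: scan cost=50, card=50
  {D}: scan cost=100, card=100
  {A}: scan cost=100, card=100
  {CD}: card=200; try (D,nl_idx)→600, (C,hash)→800, (D,merge)→1200, (C,merge)→1250, (D,hash)→1500, (D,nl)→5050 …(+1); best=600 via (D,nl_idx)
  {AC}: card=50; try (C,hash)→800, (A,merge)→1200, (C,merge)→1250, (A,hash)→1500, (A,nl)→5050, (C,nl)→5100; best=800 via (C,hash)
  {ACD}: card=200; try (D,nl_idx)→1350, (D,merge)→1950, (A,hash)→2200, (D,hash)→2250, (A,merge)→3200, (D,nl)→5800 …(+1); best=1350 via (D,nl_idx)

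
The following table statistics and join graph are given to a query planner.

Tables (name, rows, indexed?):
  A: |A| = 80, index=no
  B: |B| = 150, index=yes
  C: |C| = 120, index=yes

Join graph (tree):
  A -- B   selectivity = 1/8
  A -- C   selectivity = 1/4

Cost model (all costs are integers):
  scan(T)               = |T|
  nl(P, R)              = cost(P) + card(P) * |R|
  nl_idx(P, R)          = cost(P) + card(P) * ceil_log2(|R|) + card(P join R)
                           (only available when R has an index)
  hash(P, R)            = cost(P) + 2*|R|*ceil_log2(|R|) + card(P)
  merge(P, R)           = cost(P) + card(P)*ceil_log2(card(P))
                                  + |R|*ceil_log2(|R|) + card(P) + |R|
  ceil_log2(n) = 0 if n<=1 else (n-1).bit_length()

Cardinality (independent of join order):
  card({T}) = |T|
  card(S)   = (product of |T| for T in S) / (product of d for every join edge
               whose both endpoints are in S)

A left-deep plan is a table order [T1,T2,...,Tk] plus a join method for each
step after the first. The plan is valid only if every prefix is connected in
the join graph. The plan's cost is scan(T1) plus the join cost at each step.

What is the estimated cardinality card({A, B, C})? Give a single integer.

45000

Tables in S: A(80), B(150), C(120)
Edges inside S: A-B(d=8), A-C(d=4)
numerator = 80 * 150 * 120 = 1440000
denominator = 8 * 4 = 32
card(S) = 1440000 / 32 = 45000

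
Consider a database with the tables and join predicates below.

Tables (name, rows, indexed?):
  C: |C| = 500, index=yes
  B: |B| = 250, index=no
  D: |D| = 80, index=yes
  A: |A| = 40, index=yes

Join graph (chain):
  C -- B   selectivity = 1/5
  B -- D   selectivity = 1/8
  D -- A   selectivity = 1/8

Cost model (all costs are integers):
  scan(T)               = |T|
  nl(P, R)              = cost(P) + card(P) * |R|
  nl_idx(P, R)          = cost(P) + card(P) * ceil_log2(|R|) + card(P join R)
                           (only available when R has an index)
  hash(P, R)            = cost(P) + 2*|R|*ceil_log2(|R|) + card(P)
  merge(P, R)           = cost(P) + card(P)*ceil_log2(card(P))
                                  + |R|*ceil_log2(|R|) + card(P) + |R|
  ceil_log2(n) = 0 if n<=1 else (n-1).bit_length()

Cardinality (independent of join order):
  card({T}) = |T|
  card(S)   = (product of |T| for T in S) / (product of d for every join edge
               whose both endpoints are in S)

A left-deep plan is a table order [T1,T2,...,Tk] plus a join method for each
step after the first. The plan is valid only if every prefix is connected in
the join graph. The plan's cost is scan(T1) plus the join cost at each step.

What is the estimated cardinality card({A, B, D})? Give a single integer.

Tables in S: A(40), B(250), D(80)
Edges inside S: B-D(d=8), D-A(d=8)
numerator = 40 * 250 * 80 = 800000
denominator = 8 * 8 = 64
card(S) = 800000 / 64 = 12500

12500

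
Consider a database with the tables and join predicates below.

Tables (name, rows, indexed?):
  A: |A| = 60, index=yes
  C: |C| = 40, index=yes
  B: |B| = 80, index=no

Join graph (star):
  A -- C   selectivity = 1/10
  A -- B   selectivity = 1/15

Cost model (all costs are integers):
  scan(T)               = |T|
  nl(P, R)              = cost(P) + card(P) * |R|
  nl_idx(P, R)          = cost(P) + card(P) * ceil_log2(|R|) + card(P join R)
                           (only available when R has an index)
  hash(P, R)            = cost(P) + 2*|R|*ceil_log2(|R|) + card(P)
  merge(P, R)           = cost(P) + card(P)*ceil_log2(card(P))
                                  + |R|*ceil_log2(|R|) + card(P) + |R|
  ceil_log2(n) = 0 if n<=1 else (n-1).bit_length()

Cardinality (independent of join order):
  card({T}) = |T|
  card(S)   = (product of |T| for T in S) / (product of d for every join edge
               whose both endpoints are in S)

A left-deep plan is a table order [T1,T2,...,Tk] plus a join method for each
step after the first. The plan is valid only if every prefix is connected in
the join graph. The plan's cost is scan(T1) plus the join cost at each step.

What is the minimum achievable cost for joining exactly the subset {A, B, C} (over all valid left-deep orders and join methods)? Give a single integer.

1680

Selinger DP over subsets of {A,B,C}:
  {A}: scan cost=60, card=60
  {C}: scan cost=40, card=40
  {B}: scan cost=80, card=80
  {AC}: card=240; try (A,nl_idx)→520, (C,hash)→600, (C,nl_idx)→660, (A,merge)→740, (C,merge)→760, (A,hash)→800 …(+2); best=520 via (A,nl_idx)
  {AB}: card=320; try (A,hash)→880, (A,nl_idx)→880, (B,merge)→1120, (A,merge)→1140, (B,hash)→1240, (B,nl)→4860 …(+1); best=880 via (A,hash)
  {ABC}: card=1280; try (C,hash)→1680, (B,hash)→1880, (B,merge)→3320, (C,nl_idx)→4080, (C,merge)→4360, (C,nl)→13680 …(+1); best=1680 via (C,hash)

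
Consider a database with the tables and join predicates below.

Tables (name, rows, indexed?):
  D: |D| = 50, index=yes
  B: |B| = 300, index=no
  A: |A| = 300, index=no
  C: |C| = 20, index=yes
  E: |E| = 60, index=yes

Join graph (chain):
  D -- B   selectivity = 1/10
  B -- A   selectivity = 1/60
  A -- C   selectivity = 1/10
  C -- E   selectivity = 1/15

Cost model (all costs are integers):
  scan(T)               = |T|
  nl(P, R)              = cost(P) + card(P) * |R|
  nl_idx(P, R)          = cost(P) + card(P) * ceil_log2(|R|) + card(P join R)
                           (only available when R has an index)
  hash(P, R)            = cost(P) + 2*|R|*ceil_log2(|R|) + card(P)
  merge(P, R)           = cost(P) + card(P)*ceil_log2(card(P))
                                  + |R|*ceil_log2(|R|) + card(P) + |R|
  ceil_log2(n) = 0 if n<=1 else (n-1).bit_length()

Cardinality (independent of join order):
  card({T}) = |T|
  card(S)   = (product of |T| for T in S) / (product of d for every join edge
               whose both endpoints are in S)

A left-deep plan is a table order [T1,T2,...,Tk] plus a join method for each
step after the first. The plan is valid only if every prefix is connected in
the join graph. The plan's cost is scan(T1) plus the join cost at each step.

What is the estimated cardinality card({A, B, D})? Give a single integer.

Tables in S: A(300), B(300), D(50)
Edges inside S: D-B(d=10), B-A(d=60)
numerator = 300 * 300 * 50 = 4500000
denominator = 10 * 60 = 600
card(S) = 4500000 / 600 = 7500

7500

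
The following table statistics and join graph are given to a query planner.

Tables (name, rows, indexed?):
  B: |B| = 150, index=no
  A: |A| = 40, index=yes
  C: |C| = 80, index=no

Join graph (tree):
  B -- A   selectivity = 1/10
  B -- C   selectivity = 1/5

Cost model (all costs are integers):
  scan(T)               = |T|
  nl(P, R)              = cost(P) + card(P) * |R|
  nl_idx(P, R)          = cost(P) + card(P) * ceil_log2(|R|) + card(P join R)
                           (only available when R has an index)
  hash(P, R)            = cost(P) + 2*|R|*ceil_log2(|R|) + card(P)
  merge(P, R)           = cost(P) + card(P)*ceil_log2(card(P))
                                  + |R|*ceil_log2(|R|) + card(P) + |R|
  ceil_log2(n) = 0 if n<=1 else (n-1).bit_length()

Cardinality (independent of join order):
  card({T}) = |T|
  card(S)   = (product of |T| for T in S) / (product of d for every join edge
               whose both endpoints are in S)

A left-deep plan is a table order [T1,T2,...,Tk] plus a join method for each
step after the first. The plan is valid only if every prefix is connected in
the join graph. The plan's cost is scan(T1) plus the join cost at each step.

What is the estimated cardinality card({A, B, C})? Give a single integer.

9600

Tables in S: A(40), B(150), C(80)
Edges inside S: B-A(d=10), B-C(d=5)
numerator = 40 * 150 * 80 = 480000
denominator = 10 * 5 = 50
card(S) = 480000 / 50 = 9600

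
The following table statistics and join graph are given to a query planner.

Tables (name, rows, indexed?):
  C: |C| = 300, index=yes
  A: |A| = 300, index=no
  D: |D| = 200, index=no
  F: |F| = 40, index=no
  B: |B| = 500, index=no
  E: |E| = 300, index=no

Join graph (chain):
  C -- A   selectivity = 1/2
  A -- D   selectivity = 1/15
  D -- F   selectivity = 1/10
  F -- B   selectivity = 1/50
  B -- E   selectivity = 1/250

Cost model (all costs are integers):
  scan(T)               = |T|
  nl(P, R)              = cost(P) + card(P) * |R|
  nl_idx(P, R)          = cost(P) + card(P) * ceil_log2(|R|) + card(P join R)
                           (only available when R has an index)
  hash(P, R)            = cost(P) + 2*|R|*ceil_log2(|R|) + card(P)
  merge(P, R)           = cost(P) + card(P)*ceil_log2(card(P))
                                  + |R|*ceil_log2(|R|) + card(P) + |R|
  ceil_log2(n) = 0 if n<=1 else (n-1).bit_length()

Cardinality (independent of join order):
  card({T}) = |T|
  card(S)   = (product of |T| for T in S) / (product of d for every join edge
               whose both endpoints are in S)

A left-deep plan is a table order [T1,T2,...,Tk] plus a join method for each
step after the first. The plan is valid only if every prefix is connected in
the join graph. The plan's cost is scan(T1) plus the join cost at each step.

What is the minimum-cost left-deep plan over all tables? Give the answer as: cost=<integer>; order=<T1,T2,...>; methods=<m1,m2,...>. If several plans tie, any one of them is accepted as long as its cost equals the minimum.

Selinger DP (subsets sized 1..n):
  {C}: scan cost=300, card=300
  {A}: scan cost=300, card=300
  {D}: scan cost=200, card=200
  {F}: scan cost=40, card=40
  {B}: scan cost=500, card=500
  {E}: scan cost=300, card=300
  {AC}: card=45000; try (C,hash)→6000, (A,hash)→6000, (C,merge)→6300, (A,merge)→6300, (C,nl_idx)→48000, (C,nl)→90300 …(+1); best=6000 via (C,hash)
  {AD}: card=4000; try (D,hash)→3800, (A,merge)→5000, (D,merge)→5100, (A,hash)→5800, (A,nl)→60200, (D,nl)→60300; best=3800 via (D,hash)
  {DF}: card=800; try (F,hash)→880, (D,merge)→2120, (F,merge)→2280, (D,hash)→3280, (D,nl)→8040, (F,nl)→8200; best=880 via (F,hash)
  {BF}: card=400; try (F,hash)→1480, (B,merge)→5320, (F,merge)→5780, (B,hash)→9080, (B,nl)→20040, (F,nl)→20500; best=1480 via (F,hash)
  {BE}: card=600; try (E,hash)→6400, (B,merge)→8300, (E,merge)→8500, (B,hash)→9600, (B,nl)→150300, (E,nl)→150500; best=6400 via (E,hash)
  {ACD}: card=600000; try (C,hash)→13200, (D,hash)→54200, (C,merge)→58800, (C,nl_idx)→639800, (D,merge)→772800, (C,nl)→1203800 …(+1); best=13200 via (C,hash)
  {ADF}: card=16000; try (A,hash)→7080, (F,hash)→8280, (A,merge)→12680, (F,merge)→56080, (F,nl)→163800, (A,nl)→240880; best=7080 via (A,hash)
  {BDF}: card=8000; try (D,hash)→5080, (D,merge)→7280, (B,hash)→10680, (B,merge)→14680, (D,nl)→81480, (B,nl)→400880; best=5080 via (D,hash)
  {BEF}: card=480; try (E,hash)→7280, (F,hash)→7480, (E,merge)→8480, (F,merge)→13280, (F,nl)→30400, (E,nl)→121480; best=7280 via (E,hash)
  {ACDF}: card=2400000; try (C,hash)→28480, (C,merge)→250080, (F,hash)→613680, (C,nl_idx)→2551080, (C,nl)→4807080, (F,merge)→12613480 …(+1); best=28480 via (C,hash)
  {ABDF}: card=160000; try (A,hash)→18480, (B,hash)→32080, (A,merge)→120080, (B,merge)→252080, (A,nl)→2405080, (B,nl)→8007080; best=18480 via (A,hash)
  {BDEF}: card=9600; try (D,hash)→10960, (D,merge)→13880, (E,hash)→18480, (D,nl)→103280, (E,merge)→120080, (E,nl)→2405080; best=10960 via (D,hash)
  {ABCDF}: card=24000000; try (C,hash)→183880, (B,hash)→2437480, (C,merge)→3061480, (C,nl_idx)→25458480, (C,nl)→48018480, (B,merge)→55233480 …(+1); best=183880 via (C,hash)
  {ABDEF}: card=192000; try (A,hash)→25960, (A,merge)→157960, (E,hash)→183880, (A,nl)→2890960, (E,merge)→3061480, (E,nl)→48018480; best=25960 via (A,hash)
  {ABCDEF}: card=28800000; try (C,hash)→223360, (C,merge)→3676960, (E,hash)→24189280, (C,nl_idx)→30553960, (C,nl)→57625960, (E,merge)→624186880 …(+1); best=223360 via (C,hash)

cost=223360; order=B,F,E,D,A,C; methods=hash,hash,hash,hash,hash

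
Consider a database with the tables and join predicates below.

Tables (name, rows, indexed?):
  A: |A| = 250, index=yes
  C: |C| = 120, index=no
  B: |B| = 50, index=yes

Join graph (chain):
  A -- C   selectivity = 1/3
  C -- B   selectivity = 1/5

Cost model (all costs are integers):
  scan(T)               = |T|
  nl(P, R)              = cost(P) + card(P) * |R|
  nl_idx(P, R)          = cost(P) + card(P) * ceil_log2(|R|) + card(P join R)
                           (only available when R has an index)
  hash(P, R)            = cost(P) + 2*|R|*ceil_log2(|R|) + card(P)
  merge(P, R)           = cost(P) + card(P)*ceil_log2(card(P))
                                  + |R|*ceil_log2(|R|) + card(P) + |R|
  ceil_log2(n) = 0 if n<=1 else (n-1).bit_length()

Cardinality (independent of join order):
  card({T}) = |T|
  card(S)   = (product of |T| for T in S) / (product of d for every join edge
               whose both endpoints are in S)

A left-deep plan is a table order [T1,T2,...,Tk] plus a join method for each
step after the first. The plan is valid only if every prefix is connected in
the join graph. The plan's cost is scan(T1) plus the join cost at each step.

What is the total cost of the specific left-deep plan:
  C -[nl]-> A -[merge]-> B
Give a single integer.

180470

step 1: scan C: cost=120, card=120
step 2: join A via nl
    card(P join A) = 120*250/(3) = 10000
    cost = 120 + 120*250 = 30120
step 3: join B via merge
    card(P join B) = 10000*50/(5) = 100000
    cost = 30120 + 10000*14 + 50*6 + 10000 + 50 = 180470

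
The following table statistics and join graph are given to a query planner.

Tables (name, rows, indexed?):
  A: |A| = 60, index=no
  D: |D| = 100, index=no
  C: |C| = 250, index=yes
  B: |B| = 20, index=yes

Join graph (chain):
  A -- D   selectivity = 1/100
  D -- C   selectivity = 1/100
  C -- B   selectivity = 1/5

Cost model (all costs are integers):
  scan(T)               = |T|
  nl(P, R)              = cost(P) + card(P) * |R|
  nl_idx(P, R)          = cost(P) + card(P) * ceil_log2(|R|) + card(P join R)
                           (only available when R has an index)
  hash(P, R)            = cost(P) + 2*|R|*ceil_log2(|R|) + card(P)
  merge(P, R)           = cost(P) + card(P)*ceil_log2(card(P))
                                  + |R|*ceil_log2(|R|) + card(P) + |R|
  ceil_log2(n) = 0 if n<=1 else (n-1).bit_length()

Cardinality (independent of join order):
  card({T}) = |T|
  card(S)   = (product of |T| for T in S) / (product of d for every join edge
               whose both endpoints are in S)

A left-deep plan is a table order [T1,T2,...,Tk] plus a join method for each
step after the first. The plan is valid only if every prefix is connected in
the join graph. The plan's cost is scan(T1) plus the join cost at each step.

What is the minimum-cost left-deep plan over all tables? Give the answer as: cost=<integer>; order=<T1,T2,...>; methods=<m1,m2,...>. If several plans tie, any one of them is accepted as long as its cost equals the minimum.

Selinger DP (subsets sized 1..n):
  {A}: scan cost=60, card=60
  {D}: scan cost=100, card=100
  {C}: scan cost=250, card=250
  {B}: scan cost=20, card=20
  {AD}: card=60; try (A,hash)→920, (D,merge)→1280, (A,merge)→1320, (D,hash)→1520, (D,nl)→6060, (A,nl)→6100; best=920 via (A,hash)
  {CD}: card=250; try (C,nl_idx)→1150, (D,hash)→1900, (C,merge)→3150, (D,merge)→3300, (C,hash)→4200, (C,nl)→25100 …(+1); best=1150 via (C,nl_idx)
  {BC}: card=1000; try (B,hash)→700, (C,nl_idx)→1180, (C,merge)→2390, (B,nl_idx)→2500, (B,merge)→2620, (C,hash)→4040 …(+2); best=700 via (B,hash)
  {ACD}: card=150; try (C,nl_idx)→1550, (A,hash)→2120, (C,merge)→3590, (A,merge)→3820, (C,hash)→4980, (C,nl)→15920 …(+1); best=1550 via (C,nl_idx)
  {BCD}: card=1000; try (B,hash)→1600, (D,hash)→3100, (B,nl_idx)→3400, (B,merge)→3520, (B,nl)→6150, (D,merge)→12500 …(+1); best=1600 via (B,hash)
  {ABCD}: card=600; try (B,hash)→1900, (B,nl_idx)→2900, (B,merge)→3020, (A,hash)→3320, (B,nl)→4550, (A,merge)→13020 …(+1); best=1900 via (B,hash)

cost=1900; order=D,A,C,B; methods=hash,nl_idx,hash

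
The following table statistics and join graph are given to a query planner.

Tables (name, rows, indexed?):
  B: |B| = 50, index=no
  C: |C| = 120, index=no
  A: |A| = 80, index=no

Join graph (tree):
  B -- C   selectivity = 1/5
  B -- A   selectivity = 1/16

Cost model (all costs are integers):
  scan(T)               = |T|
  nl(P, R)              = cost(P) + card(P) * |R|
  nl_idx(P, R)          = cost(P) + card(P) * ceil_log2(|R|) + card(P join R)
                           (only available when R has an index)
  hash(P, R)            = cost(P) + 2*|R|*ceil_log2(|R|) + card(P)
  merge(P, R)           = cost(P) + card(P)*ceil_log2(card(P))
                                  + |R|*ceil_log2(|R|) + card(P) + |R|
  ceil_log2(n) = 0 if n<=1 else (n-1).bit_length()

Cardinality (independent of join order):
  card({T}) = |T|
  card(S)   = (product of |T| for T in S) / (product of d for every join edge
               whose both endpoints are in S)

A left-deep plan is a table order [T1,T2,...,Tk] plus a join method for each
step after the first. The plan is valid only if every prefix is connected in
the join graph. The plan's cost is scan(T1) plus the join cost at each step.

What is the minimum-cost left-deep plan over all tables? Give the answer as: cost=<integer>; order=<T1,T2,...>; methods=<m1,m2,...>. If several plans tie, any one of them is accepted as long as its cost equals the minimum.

Selinger DP (subsets sized 1..n):
  {B}: scan cost=50, card=50
  {C}: scan cost=120, card=120
  {A}: scan cost=80, card=80
  {BC}: card=1200; try (B,hash)→840, (C,merge)→1360, (B,merge)→1430, (C,hash)→1780, (C,nl)→6050, (B,nl)→6120; best=840 via (B,hash)
  {AB}: card=250; try (B,hash)→760, (A,merge)→1040, (B,merge)→1070, (A,hash)→1220, (A,nl)→4050, (B,nl)→4080; best=760 via (B,hash)
  {ABC}: card=6000; try (C,hash)→2690, (A,hash)→3160, (C,merge)→3970, (A,merge)→15880, (C,nl)→30760, (A,nl)→96840; best=2690 via (C,hash)

cost=2690; order=A,B,C; methods=hash,hash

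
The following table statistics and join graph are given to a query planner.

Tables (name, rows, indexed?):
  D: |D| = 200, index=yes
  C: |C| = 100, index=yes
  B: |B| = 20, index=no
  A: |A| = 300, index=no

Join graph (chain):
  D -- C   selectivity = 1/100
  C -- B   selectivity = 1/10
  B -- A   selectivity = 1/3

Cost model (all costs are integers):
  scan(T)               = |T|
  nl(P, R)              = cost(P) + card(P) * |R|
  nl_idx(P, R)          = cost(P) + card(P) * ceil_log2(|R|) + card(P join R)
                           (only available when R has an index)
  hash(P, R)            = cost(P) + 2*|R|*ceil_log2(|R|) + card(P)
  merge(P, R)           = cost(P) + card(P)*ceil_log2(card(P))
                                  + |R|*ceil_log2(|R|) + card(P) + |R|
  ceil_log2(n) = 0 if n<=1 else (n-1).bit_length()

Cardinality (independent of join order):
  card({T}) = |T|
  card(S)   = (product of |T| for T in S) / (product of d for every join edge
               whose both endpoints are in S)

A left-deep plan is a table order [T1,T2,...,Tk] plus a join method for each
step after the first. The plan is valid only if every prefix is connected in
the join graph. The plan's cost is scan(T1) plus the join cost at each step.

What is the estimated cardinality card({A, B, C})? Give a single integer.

20000

Tables in S: A(300), B(20), C(100)
Edges inside S: C-B(d=10), B-A(d=3)
numerator = 300 * 20 * 100 = 600000
denominator = 10 * 3 = 30
card(S) = 600000 / 30 = 20000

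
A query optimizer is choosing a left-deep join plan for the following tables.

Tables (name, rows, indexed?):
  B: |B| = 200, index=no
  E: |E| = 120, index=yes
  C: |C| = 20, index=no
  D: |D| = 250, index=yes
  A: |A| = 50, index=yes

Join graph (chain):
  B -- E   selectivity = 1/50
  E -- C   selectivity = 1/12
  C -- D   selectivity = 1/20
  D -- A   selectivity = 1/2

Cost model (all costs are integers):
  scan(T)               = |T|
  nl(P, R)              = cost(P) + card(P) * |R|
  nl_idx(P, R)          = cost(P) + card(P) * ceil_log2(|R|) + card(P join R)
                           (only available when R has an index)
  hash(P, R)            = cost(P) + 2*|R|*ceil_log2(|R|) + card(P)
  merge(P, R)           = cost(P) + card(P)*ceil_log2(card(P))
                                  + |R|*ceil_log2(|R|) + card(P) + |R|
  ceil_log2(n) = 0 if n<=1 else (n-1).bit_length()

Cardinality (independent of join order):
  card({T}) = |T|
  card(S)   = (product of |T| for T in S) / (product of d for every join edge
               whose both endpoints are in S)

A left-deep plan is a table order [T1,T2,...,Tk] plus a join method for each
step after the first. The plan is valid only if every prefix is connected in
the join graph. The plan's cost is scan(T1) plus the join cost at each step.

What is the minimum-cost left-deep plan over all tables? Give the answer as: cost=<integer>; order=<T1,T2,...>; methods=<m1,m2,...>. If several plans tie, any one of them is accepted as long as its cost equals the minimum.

cost=18160; order=B,E,C,D,A; methods=hash,hash,hash,hash

Selinger DP (subsets sized 1..n):
  {B}: scan cost=200, card=200
  {E}: scan cost=120, card=120
  {C}: scan cost=20, card=20
  {D}: scan cost=250, card=250
  {A}: scan cost=50, card=50
  {BE}: card=480; try (E,hash)→2080, (E,nl_idx)→2080, (B,merge)→2880, (E,merge)→2960, (B,hash)→3440, (B,nl)→24120 …(+1); best=2080 via (E,hash)
  {CE}: card=200; try (E,nl_idx)→360, (C,hash)→440, (E,merge)→1100, (C,merge)→1200, (E,hash)→1720, (E,nl)→2420 …(+1); best=360 via (E,nl_idx)
  {CD}: card=250; try (D,nl_idx)→430, (C,hash)→700, (D,merge)→2390, (C,merge)→2620, (D,hash)→4040, (D,nl)→5020 …(+1); best=430 via (D,nl_idx)
  {AD}: card=6250; try (A,hash)→1100, (D,merge)→2650, (A,merge)→2850, (D,hash)→4100, (D,nl_idx)→6700, (A,nl_idx)→8000 …(+2); best=1100 via (A,hash)
  {BCE}: card=800; try (C,hash)→2760, (B,hash)→3760, (B,merge)→3960, (C,merge)→7000, (C,nl)→11680, (B,nl)→40360; best=2760 via (C,hash)
  {CDE}: card=2500; try (E,hash)→2360, (E,merge)→3640, (D,merge)→4410, (D,nl_idx)→4460, (D,hash)→4560, (E,nl_idx)→4680 …(+2); best=2360 via (E,hash)
  {ACD}: card=6250; try (A,hash)→1280, (A,merge)→3030, (C,hash)→7550, (A,nl_idx)→8180, (A,nl)→12930, (C,merge)→88720 …(+1); best=1280 via (A,hash)
  {BCDE}: card=10000; try (D,hash)→7560, (B,hash)→8060, (D,merge)→13810, (D,nl_idx)→19160, (B,merge)→36660, (D,nl)→202760 …(+1); best=7560 via (D,hash)
  {ACDE}: card=62500; try (A,hash)→5460, (E,hash)→9210, (A,merge)→35210, (A,nl_idx)→79860, (E,merge)→89740, (E,nl_idx)→107530 …(+2); best=5460 via (A,hash)
  {ABCDE}: card=250000; try (A,hash)→18160, (B,hash)→71160, (A,merge)→157910, (A,nl_idx)→317560, (A,nl)→507560, (B,merge)→1069760 …(+1); best=18160 via (A,hash)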